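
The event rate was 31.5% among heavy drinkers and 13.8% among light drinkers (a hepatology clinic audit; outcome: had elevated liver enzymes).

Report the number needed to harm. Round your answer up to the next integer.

6

absolute risk difference = 0.177000
1 / 0.177000 = 5.650 → round up → 6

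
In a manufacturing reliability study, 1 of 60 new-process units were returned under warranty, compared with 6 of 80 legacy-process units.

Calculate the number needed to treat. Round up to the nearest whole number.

risk, new-process units = 1/60 = 0.016667
risk, legacy-process units = 6/80 = 0.075000
absolute risk difference = 0.058333
1 / 0.058333 = 17.143 → round up → 18

18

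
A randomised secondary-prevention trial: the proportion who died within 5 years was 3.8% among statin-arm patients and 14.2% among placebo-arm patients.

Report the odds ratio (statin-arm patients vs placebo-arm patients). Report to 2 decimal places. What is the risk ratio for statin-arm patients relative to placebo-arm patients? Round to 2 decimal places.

odds, statin-arm patients = 0.03800/0.96200 = 0.03950
odds, placebo-arm patients = 0.14200/0.85800 = 0.16550
OR = 0.03950 / 0.16550 = 0.24
RR = 0.03800 / 0.14200 = 0.27

OR = 0.24; RR = 0.27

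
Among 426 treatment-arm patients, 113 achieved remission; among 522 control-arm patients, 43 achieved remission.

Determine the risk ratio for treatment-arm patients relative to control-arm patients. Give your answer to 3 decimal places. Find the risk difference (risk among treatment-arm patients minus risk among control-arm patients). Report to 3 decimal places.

RR = 3.220; RD = 0.183

risk, treatment-arm patients = 113/426 = 0.2653
risk, control-arm patients = 43/522 = 0.0824
RR = 0.2653 / 0.0824 = 3.220
risk difference = 0.2653 − 0.0824 = 0.183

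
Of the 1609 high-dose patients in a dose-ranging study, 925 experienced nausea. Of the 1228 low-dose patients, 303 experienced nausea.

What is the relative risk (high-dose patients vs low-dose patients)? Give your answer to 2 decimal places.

risk, high-dose patients = 925/1609 = 0.5749
risk, low-dose patients = 303/1228 = 0.2467
RR = 0.5749 / 0.2467 = 2.33

2.33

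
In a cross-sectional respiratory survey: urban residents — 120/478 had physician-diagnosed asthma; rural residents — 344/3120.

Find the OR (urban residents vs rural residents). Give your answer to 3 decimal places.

OR = (120 × 2776) / (358 × 344) = 333120/123152 ≈ 2.705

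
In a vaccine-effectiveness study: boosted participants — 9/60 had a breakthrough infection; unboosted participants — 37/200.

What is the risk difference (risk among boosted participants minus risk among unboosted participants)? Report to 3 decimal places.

risk, boosted participants = 9/60 = 0.1500
risk, unboosted participants = 37/200 = 0.1850
risk difference = 0.1500 − 0.1850 = -0.035

-0.035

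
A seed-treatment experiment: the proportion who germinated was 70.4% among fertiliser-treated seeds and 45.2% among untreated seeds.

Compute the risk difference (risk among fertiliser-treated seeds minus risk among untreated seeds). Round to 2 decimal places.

risk difference = 0.7040 − 0.4520 = 0.25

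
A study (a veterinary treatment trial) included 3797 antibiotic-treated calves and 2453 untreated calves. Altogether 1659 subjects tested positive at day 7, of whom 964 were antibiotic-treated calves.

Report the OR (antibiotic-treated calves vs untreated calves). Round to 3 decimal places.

OR = 0.861

antibiotic-treated calves without the outcome: 3797 − 964 = 2833
untreated calves with the outcome: 1659 − 964 = 695
untreated calves without the outcome: 2453 − 695 = 1758
odds, antibiotic-treated calves = 964/2833 = 0.3403
odds, untreated calves = 695/1758 = 0.3953
OR = 0.3403 / 0.3953 = 0.861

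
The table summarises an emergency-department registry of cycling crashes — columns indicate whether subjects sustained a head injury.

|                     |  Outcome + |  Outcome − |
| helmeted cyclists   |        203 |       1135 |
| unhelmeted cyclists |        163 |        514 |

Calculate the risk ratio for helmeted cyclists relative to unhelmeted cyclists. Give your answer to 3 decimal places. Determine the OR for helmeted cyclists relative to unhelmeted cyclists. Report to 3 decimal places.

RR = 0.630; OR = 0.564

risk, helmeted cyclists = 203/1338 = 0.1517
risk, unhelmeted cyclists = 163/677 = 0.2408
RR = 0.1517 / 0.2408 = 0.630
OR = (203 × 514) / (1135 × 163) = 104342/185005 ≈ 0.564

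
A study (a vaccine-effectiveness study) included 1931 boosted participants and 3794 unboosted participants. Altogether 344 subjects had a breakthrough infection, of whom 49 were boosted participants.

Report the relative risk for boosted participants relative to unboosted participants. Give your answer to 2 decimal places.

RR ≈ 0.33

boosted participants without the outcome: 1931 − 49 = 1882
unboosted participants with the outcome: 344 − 49 = 295
unboosted participants without the outcome: 3794 − 295 = 3499
risk, boosted participants = 49/1931 = 0.02538
risk, unboosted participants = 295/3794 = 0.07775
RR = 0.02538 / 0.07775 = 0.33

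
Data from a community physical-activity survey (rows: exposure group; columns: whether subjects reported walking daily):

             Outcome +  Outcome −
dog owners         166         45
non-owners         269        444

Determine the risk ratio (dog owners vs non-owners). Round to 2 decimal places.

risk, dog owners = 166/211 = 0.7867
risk, non-owners = 269/713 = 0.3773
RR = 0.7867 / 0.3773 = 2.09

RR: 2.09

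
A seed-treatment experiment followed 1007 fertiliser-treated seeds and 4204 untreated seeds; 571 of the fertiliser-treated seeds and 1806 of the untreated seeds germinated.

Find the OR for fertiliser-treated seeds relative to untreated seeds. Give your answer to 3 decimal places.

odds, fertiliser-treated seeds = 571/436 = 1.3096
odds, untreated seeds = 1806/2398 = 0.7531
OR = 1.3096 / 0.7531 = 1.739

OR ≈ 1.739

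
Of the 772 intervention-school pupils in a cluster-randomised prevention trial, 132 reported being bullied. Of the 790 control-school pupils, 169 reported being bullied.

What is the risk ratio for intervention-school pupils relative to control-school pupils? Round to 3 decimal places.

risk, intervention-school pupils = 132/772 = 0.1710
risk, control-school pupils = 169/790 = 0.2139
RR = 0.1710 / 0.2139 = 0.799

0.799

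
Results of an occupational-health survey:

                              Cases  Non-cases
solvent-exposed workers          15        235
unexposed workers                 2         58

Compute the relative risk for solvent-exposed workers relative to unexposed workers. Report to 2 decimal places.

risk, solvent-exposed workers = 15/250 = 0.06000
risk, unexposed workers = 2/60 = 0.03333
RR = 0.06000 / 0.03333 = 1.80

RR ≈ 1.80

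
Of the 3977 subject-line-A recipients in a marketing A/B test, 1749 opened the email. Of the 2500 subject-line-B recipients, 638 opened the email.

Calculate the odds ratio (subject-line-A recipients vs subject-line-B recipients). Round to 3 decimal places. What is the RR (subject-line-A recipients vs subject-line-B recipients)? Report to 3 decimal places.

odds, subject-line-A recipients = 1749/2228 = 0.7850
odds, subject-line-B recipients = 638/1862 = 0.3426
OR = 0.7850 / 0.3426 = 2.291
risk, subject-line-A recipients = 1749/3977 = 0.4398
risk, subject-line-B recipients = 638/2500 = 0.2552
RR = 0.4398 / 0.2552 = 1.723

OR = 2.291; RR = 1.723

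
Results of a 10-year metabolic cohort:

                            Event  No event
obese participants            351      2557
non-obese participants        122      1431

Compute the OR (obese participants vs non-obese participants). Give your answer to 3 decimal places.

odds, obese participants = 351/2557 = 0.1373
odds, non-obese participants = 122/1431 = 0.0853
OR = 0.1373 / 0.0853 = 1.610

OR ≈ 1.610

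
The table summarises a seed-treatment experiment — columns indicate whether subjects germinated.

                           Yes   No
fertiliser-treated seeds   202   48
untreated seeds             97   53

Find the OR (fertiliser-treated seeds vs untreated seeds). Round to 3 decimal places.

OR = (202 × 53) / (48 × 97) = 10706/4656 ≈ 2.299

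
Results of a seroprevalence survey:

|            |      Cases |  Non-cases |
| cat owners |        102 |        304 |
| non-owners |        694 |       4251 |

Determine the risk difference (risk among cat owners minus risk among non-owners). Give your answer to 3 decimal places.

risk, cat owners = 102/406 = 0.2512
risk, non-owners = 694/4945 = 0.1403
risk difference = 0.2512 − 0.1403 = 0.111

RD = 0.111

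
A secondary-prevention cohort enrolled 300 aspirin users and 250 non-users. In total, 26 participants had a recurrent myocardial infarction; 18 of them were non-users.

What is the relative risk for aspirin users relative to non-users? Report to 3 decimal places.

aspirin users with the outcome: 26 − 18 = 8
aspirin users without the outcome: 300 − 8 = 292
non-users without the outcome: 250 − 18 = 232
risk, aspirin users = 8/300 = 0.02667
risk, non-users = 18/250 = 0.07200
RR = 0.02667 / 0.07200 = 0.370

0.370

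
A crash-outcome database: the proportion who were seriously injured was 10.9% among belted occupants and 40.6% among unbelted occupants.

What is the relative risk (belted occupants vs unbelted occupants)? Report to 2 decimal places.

RR = 0.1090 / 0.4060 = 0.27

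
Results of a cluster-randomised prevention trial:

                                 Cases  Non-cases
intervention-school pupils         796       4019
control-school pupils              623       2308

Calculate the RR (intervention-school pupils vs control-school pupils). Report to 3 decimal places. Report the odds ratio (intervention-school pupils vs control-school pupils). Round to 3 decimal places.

risk, intervention-school pupils = 796/4815 = 0.1653
risk, control-school pupils = 623/2931 = 0.2126
RR = 0.1653 / 0.2126 = 0.778
odds, intervention-school pupils = 796/4019 = 0.1981
odds, control-school pupils = 623/2308 = 0.2699
OR = 0.1981 / 0.2699 = 0.734

RR = 0.778; OR = 0.734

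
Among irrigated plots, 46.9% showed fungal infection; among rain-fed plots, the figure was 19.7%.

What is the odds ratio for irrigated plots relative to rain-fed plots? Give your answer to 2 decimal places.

odds, irrigated plots = 0.4690/0.5310 = 0.8832
odds, rain-fed plots = 0.1970/0.8030 = 0.2453
OR = 0.8832 / 0.2453 = 3.60

OR: 3.60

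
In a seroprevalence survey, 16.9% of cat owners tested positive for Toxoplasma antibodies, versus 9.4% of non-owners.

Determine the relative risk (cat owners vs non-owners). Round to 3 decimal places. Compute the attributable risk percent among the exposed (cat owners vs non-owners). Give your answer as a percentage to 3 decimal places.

RR = 0.1690 / 0.0940 = 1.798
AR% = (0.1690 − 0.0940) / 0.1690 = 0.4438 → 44.379%

RR = 1.798; AR% = 44.379%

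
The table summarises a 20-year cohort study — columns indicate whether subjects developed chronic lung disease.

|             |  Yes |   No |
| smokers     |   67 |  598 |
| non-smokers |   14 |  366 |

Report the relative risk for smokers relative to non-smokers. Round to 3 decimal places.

RR = 2.735

risk, smokers = 67/665 = 0.10075
risk, non-smokers = 14/380 = 0.03684
RR = 0.10075 / 0.03684 = 2.735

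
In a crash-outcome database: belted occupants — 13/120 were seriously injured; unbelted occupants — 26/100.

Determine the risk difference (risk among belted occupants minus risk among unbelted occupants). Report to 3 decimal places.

risk, belted occupants = 13/120 = 0.1083
risk, unbelted occupants = 26/100 = 0.2600
risk difference = 0.1083 − 0.2600 = -0.152

RD = -0.152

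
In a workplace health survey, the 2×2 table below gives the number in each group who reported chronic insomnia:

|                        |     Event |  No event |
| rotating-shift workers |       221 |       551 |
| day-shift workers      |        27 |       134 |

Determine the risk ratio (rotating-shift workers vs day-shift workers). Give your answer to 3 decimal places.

1.707

risk, rotating-shift workers = 221/772 = 0.2863
risk, day-shift workers = 27/161 = 0.1677
RR = 0.2863 / 0.1677 = 1.707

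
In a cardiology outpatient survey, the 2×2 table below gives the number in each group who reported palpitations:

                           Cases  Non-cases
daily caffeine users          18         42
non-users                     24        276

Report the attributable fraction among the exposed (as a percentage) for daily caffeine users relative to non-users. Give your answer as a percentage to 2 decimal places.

risk, daily caffeine users = 18/60 = 0.3000
risk, non-users = 24/300 = 0.0800
AR% = (0.3000 − 0.0800) / 0.3000 = 0.7333 → 73.33%

73.33%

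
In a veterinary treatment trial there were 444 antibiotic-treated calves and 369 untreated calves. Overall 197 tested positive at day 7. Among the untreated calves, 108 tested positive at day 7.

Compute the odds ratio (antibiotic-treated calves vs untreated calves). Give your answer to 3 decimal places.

OR: 0.606

antibiotic-treated calves with the outcome: 197 − 108 = 89
antibiotic-treated calves without the outcome: 444 − 89 = 355
untreated calves without the outcome: 369 − 108 = 261
odds, antibiotic-treated calves = 89/355 = 0.2507
odds, untreated calves = 108/261 = 0.4138
OR = 0.2507 / 0.4138 = 0.606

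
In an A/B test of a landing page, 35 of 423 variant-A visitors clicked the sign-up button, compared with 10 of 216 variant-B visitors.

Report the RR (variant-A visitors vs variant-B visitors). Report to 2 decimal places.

risk, variant-A visitors = 35/423 = 0.08274
risk, variant-B visitors = 10/216 = 0.04630
RR = 0.08274 / 0.04630 = 1.79

RR = 1.79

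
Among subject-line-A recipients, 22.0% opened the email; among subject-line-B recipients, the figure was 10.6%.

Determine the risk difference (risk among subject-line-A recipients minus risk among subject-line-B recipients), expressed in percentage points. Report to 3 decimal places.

RD = 11.400

risk difference = 0.2200 − 0.1060 = 0.1140 → 11.400 percentage points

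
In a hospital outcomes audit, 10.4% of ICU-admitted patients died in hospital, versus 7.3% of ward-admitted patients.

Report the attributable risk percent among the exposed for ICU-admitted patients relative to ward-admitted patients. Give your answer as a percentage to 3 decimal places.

AR% = (0.1040 − 0.0730) / 0.1040 = 0.2981 → 29.808%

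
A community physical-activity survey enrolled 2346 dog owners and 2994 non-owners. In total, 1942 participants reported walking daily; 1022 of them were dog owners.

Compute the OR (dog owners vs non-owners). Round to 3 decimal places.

dog owners without the outcome: 2346 − 1022 = 1324
non-owners with the outcome: 1942 − 1022 = 920
non-owners without the outcome: 2994 − 920 = 2074
odds, dog owners = 1022/1324 = 0.7719
odds, non-owners = 920/2074 = 0.4436
OR = 0.7719 / 0.4436 = 1.740

OR: 1.740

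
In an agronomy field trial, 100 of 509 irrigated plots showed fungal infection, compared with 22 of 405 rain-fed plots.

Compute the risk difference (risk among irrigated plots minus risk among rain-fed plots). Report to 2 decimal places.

risk, irrigated plots = 100/509 = 0.1965
risk, rain-fed plots = 22/405 = 0.0543
risk difference = 0.1965 − 0.0543 = 0.14

0.14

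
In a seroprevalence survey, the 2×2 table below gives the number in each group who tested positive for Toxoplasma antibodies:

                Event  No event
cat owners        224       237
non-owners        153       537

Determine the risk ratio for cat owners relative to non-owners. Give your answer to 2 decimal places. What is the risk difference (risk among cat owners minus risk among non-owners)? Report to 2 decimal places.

risk, cat owners = 224/461 = 0.4859
risk, non-owners = 153/690 = 0.2217
RR = 0.4859 / 0.2217 = 2.19
risk difference = 0.4859 − 0.2217 = 0.26

RR = 2.19; RD = 0.26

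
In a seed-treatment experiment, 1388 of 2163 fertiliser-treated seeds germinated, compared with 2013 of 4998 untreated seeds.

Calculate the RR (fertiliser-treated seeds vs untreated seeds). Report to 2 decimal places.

RR: 1.59

risk, fertiliser-treated seeds = 1388/2163 = 0.6417
risk, untreated seeds = 2013/4998 = 0.4028
RR = 0.6417 / 0.4028 = 1.59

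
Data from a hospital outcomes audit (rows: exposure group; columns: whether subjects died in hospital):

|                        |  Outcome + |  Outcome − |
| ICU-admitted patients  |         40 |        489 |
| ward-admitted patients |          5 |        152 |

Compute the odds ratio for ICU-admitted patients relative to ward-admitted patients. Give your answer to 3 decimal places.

OR = (40 × 152) / (489 × 5) = 6080/2445 ≈ 2.487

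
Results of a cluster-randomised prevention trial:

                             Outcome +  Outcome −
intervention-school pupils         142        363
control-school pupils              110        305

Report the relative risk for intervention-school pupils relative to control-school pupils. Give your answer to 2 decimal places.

risk, intervention-school pupils = 142/505 = 0.2812
risk, control-school pupils = 110/415 = 0.2651
RR = 0.2812 / 0.2651 = 1.06

RR: 1.06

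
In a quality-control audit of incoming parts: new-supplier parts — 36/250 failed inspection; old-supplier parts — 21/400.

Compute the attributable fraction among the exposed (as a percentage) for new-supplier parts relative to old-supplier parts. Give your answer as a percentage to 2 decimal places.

risk, new-supplier parts = 36/250 = 0.1440
risk, old-supplier parts = 21/400 = 0.0525
AR% = (0.1440 − 0.0525) / 0.1440 = 0.6354 → 63.54%

AR%: 63.54%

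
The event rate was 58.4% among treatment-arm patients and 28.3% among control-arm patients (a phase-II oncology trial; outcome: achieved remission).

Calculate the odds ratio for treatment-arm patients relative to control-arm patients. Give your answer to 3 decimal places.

3.557

odds, treatment-arm patients = 0.5840/0.4160 = 1.4038
odds, control-arm patients = 0.2830/0.7170 = 0.3947
OR = 1.4038 / 0.3947 = 3.557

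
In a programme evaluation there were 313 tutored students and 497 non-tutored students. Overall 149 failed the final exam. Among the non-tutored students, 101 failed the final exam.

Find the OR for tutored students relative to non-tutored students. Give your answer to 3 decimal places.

0.710

tutored students with the outcome: 149 − 101 = 48
tutored students without the outcome: 313 − 48 = 265
non-tutored students without the outcome: 497 − 101 = 396
OR = (48 × 396) / (265 × 101) = 19008/26765 ≈ 0.710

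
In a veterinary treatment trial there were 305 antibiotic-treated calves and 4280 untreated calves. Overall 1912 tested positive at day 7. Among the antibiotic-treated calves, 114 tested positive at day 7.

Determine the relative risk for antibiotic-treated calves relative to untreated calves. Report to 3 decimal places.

antibiotic-treated calves without the outcome: 305 − 114 = 191
untreated calves with the outcome: 1912 − 114 = 1798
untreated calves without the outcome: 4280 − 1798 = 2482
risk, antibiotic-treated calves = 114/305 = 0.3738
risk, untreated calves = 1798/4280 = 0.4201
RR = 0.3738 / 0.4201 = 0.890

RR = 0.890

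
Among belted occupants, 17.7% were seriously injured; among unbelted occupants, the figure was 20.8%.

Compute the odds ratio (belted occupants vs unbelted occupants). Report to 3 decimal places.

0.819

odds, belted occupants = 0.1770/0.8230 = 0.2151
odds, unbelted occupants = 0.2080/0.7920 = 0.2626
OR = 0.2151 / 0.2626 = 0.819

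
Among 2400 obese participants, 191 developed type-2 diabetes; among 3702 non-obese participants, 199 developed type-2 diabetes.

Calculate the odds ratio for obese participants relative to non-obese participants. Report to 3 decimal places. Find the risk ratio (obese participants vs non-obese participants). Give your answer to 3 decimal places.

OR = 1.522; RR = 1.480

OR = (191 × 3503) / (2209 × 199) = 669073/439591 ≈ 1.522
risk, obese participants = 191/2400 = 0.0796
risk, non-obese participants = 199/3702 = 0.0538
RR = 0.0796 / 0.0538 = 1.480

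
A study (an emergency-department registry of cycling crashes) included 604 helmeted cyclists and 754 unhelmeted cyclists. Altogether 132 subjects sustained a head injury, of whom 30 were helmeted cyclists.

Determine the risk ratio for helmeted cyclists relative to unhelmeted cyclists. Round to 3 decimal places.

helmeted cyclists without the outcome: 604 − 30 = 574
unhelmeted cyclists with the outcome: 132 − 30 = 102
unhelmeted cyclists without the outcome: 754 − 102 = 652
risk, helmeted cyclists = 30/604 = 0.04967
risk, unhelmeted cyclists = 102/754 = 0.13528
RR = 0.04967 / 0.13528 = 0.367

RR ≈ 0.367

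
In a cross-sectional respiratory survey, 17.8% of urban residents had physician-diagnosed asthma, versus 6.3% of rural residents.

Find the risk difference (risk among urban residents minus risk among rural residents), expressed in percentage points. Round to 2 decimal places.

risk difference = 0.1780 − 0.0630 = 0.1150 → 11.50 percentage points

RD ≈ 11.50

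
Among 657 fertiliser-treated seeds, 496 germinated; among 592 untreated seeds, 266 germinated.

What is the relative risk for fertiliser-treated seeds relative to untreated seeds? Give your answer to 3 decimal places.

RR: 1.680

risk, fertiliser-treated seeds = 496/657 = 0.7549
risk, untreated seeds = 266/592 = 0.4493
RR = 0.7549 / 0.4493 = 1.680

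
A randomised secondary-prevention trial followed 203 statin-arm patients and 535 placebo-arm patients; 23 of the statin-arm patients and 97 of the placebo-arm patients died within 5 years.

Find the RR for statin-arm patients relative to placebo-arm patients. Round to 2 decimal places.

RR ≈ 0.62

risk, statin-arm patients = 23/203 = 0.1133
risk, placebo-arm patients = 97/535 = 0.1813
RR = 0.1133 / 0.1813 = 0.62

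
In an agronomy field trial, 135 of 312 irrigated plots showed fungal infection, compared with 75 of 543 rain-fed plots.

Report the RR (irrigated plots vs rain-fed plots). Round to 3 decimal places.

risk, irrigated plots = 135/312 = 0.4327
risk, rain-fed plots = 75/543 = 0.1381
RR = 0.4327 / 0.1381 = 3.133

RR = 3.133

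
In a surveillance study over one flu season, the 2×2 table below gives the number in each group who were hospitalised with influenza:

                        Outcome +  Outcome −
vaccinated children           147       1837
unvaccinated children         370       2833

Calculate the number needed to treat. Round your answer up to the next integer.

risk, vaccinated children = 147/1984 = 0.074093
risk, unvaccinated children = 370/3203 = 0.115517
absolute risk difference = 0.041424
1 / 0.041424 = 24.141 → round up → 25

NNT ≈ 25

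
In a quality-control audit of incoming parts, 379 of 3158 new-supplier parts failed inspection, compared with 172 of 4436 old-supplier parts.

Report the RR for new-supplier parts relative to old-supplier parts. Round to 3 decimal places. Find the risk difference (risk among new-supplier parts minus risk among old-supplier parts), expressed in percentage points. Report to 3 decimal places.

RR = 3.095; RD = 8.124

risk, new-supplier parts = 379/3158 = 0.12001
risk, old-supplier parts = 172/4436 = 0.03877
RR = 0.12001 / 0.03877 = 3.095
risk difference = 0.12001 − 0.03877 = 0.08124 → 8.124 percentage points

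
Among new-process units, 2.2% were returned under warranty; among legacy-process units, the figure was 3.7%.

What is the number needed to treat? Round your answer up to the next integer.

absolute risk difference = 0.015000
1 / 0.015000 = 66.667 → round up → 67

NNT: 67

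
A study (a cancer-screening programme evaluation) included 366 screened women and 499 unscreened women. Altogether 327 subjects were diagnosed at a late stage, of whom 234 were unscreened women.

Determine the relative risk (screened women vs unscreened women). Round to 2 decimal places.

screened women with the outcome: 327 − 234 = 93
screened women without the outcome: 366 − 93 = 273
unscreened women without the outcome: 499 − 234 = 265
risk, screened women = 93/366 = 0.2541
risk, unscreened women = 234/499 = 0.4689
RR = 0.2541 / 0.4689 = 0.54

RR: 0.54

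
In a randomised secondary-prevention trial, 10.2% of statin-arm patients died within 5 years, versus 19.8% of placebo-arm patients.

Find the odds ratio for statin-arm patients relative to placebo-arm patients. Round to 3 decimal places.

odds, statin-arm patients = 0.1020/0.8980 = 0.1136
odds, placebo-arm patients = 0.1980/0.8020 = 0.2469
OR = 0.1136 / 0.2469 = 0.460

0.460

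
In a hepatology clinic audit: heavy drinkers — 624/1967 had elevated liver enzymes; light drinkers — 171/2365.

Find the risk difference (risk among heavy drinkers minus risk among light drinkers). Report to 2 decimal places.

RD = 0.24

risk, heavy drinkers = 624/1967 = 0.3172
risk, light drinkers = 171/2365 = 0.0723
risk difference = 0.3172 − 0.0723 = 0.24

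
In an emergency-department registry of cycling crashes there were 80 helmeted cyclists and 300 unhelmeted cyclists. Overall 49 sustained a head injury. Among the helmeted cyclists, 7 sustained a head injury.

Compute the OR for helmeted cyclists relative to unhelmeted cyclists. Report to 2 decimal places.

OR ≈ 0.59

helmeted cyclists without the outcome: 80 − 7 = 73
unhelmeted cyclists with the outcome: 49 − 7 = 42
unhelmeted cyclists without the outcome: 300 − 42 = 258
OR = (7 × 258) / (73 × 42) = 1806/3066 ≈ 0.59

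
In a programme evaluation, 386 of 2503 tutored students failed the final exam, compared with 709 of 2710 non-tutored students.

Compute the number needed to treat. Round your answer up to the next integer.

NNT: 10

risk, tutored students = 386/2503 = 0.154215
risk, non-tutored students = 709/2710 = 0.261624
absolute risk difference = 0.107409
1 / 0.107409 = 9.310 → round up → 10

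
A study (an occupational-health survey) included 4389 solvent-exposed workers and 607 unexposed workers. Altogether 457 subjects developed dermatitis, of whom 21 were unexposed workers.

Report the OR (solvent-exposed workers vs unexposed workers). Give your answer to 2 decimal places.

solvent-exposed workers with the outcome: 457 − 21 = 436
solvent-exposed workers without the outcome: 4389 − 436 = 3953
unexposed workers without the outcome: 607 − 21 = 586
odds, solvent-exposed workers = 436/3953 = 0.11030
odds, unexposed workers = 21/586 = 0.03584
OR = 0.11030 / 0.03584 = 3.08

OR ≈ 3.08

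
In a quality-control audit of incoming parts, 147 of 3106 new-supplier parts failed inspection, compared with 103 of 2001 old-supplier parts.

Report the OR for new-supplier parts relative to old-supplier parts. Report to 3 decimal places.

OR = (147 × 1898) / (2959 × 103) = 279006/304777 ≈ 0.915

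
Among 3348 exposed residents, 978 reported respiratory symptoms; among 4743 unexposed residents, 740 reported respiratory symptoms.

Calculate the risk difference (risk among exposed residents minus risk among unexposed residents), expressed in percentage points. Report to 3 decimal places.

13.610

risk, exposed residents = 978/3348 = 0.2921
risk, unexposed residents = 740/4743 = 0.1560
risk difference = 0.2921 − 0.1560 = 0.1361 → 13.610 percentage points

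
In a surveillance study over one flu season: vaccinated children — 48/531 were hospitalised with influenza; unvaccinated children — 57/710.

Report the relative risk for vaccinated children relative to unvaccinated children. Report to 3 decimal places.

1.126

risk, vaccinated children = 48/531 = 0.0904
risk, unvaccinated children = 57/710 = 0.0803
RR = 0.0904 / 0.0803 = 1.126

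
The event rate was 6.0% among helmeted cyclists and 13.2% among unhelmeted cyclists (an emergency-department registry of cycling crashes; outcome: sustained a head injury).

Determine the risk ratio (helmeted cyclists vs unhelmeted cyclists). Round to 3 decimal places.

RR = 0.0600 / 0.1320 = 0.455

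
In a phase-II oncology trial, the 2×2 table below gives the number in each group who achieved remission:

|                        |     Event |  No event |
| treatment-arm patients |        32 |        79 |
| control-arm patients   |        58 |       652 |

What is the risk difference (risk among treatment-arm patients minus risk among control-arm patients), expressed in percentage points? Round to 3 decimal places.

risk, treatment-arm patients = 32/111 = 0.2883
risk, control-arm patients = 58/710 = 0.0817
risk difference = 0.2883 − 0.0817 = 0.2066 → 20.660 percentage points

RD: 20.660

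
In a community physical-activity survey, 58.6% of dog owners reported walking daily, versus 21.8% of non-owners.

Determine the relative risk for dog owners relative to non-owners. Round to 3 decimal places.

RR = 0.5860 / 0.2180 = 2.688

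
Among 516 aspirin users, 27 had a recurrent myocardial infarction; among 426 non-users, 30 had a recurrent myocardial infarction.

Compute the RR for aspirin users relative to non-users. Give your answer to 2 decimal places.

0.74

risk, aspirin users = 27/516 = 0.0523
risk, non-users = 30/426 = 0.0704
RR = 0.0523 / 0.0704 = 0.74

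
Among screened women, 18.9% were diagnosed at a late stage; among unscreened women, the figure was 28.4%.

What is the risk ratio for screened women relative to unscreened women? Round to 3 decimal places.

RR = 0.1890 / 0.2840 = 0.665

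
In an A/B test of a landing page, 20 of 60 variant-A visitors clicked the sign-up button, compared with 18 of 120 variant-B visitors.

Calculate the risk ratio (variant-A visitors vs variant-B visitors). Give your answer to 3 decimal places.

risk, variant-A visitors = 20/60 = 0.3333
risk, variant-B visitors = 18/120 = 0.1500
RR = 0.3333 / 0.1500 = 2.222

2.222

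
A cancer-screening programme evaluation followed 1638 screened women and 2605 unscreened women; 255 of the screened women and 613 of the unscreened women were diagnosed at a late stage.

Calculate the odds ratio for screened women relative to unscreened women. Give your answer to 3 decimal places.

odds, screened women = 255/1383 = 0.1844
odds, unscreened women = 613/1992 = 0.3077
OR = 0.1844 / 0.3077 = 0.599

OR: 0.599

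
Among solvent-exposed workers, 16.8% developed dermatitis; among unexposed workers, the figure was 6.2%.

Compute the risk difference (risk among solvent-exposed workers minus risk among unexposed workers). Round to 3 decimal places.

risk difference = 0.1680 − 0.0620 = 0.106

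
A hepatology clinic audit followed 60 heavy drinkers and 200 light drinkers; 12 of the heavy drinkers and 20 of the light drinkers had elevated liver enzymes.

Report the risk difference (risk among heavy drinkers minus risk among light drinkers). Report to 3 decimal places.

risk, heavy drinkers = 12/60 = 0.2000
risk, light drinkers = 20/200 = 0.1000
risk difference = 0.2000 − 0.1000 = 0.100

RD = 0.100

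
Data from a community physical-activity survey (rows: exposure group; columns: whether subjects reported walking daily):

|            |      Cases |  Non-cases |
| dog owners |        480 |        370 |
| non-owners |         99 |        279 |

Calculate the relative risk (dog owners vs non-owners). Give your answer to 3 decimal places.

RR: 2.156

risk, dog owners = 480/850 = 0.5647
risk, non-owners = 99/378 = 0.2619
RR = 0.5647 / 0.2619 = 2.156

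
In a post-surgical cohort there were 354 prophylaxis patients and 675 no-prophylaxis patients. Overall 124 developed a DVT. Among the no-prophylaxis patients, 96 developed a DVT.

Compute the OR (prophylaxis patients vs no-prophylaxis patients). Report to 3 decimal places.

OR = 0.518

prophylaxis patients with the outcome: 124 − 96 = 28
prophylaxis patients without the outcome: 354 − 28 = 326
no-prophylaxis patients without the outcome: 675 − 96 = 579
OR = (28 × 579) / (326 × 96) = 16212/31296 ≈ 0.518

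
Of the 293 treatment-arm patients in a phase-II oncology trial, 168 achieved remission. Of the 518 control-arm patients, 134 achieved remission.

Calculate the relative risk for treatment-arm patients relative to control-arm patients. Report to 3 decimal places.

risk, treatment-arm patients = 168/293 = 0.5734
risk, control-arm patients = 134/518 = 0.2587
RR = 0.5734 / 0.2587 = 2.216

2.216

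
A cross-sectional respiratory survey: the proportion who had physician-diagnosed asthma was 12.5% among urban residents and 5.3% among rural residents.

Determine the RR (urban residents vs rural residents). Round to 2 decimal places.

RR = 0.1250 / 0.0530 = 2.36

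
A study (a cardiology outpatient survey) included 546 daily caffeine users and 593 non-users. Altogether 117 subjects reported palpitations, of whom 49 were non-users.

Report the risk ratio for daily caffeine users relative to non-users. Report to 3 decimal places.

RR = 1.507

daily caffeine users with the outcome: 117 − 49 = 68
daily caffeine users without the outcome: 546 − 68 = 478
non-users without the outcome: 593 − 49 = 544
risk, daily caffeine users = 68/546 = 0.1245
risk, non-users = 49/593 = 0.0826
RR = 0.1245 / 0.0826 = 1.507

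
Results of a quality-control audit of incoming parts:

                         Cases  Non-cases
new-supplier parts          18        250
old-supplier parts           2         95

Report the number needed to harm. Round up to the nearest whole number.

NNH ≈ 22

risk, new-supplier parts = 18/268 = 0.067164
risk, old-supplier parts = 2/97 = 0.020619
absolute risk difference = 0.046546
1 / 0.046546 = 21.484 → round up → 22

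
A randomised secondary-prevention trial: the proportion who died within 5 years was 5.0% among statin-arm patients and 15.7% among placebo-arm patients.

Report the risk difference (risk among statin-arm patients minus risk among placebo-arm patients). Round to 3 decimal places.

risk difference = 0.0500 − 0.1570 = -0.107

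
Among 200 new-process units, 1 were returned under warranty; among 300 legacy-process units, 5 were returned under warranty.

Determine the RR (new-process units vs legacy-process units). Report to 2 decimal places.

0.30

risk, new-process units = 1/200 = 0.00500
risk, legacy-process units = 5/300 = 0.01667
RR = 0.00500 / 0.01667 = 0.30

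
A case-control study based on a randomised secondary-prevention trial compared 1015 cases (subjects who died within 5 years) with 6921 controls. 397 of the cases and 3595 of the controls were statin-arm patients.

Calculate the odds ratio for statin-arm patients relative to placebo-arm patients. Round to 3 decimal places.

0.594

odds, statin-arm patients = 397/3595 = 0.1104
odds, placebo-arm patients = 618/3326 = 0.1858
OR = 0.1104 / 0.1858 = 0.594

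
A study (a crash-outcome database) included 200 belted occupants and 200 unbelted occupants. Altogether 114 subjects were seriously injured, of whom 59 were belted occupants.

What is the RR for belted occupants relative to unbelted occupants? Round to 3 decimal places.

belted occupants without the outcome: 200 − 59 = 141
unbelted occupants with the outcome: 114 − 59 = 55
unbelted occupants without the outcome: 200 − 55 = 145
risk, belted occupants = 59/200 = 0.2950
risk, unbelted occupants = 55/200 = 0.2750
RR = 0.2950 / 0.2750 = 1.073

RR ≈ 1.073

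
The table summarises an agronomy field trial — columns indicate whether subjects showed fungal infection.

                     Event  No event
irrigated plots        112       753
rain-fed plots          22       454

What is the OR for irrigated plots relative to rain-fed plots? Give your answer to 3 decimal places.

OR = (112 × 454) / (753 × 22) = 50848/16566 ≈ 3.069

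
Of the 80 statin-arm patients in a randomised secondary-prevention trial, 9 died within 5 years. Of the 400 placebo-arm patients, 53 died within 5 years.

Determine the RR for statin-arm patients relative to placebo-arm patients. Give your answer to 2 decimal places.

risk, statin-arm patients = 9/80 = 0.1125
risk, placebo-arm patients = 53/400 = 0.1325
RR = 0.1125 / 0.1325 = 0.85

RR: 0.85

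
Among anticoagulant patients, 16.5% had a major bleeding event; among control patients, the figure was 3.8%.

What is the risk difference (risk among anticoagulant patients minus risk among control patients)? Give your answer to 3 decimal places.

risk difference = 0.16500 − 0.03800 = 0.127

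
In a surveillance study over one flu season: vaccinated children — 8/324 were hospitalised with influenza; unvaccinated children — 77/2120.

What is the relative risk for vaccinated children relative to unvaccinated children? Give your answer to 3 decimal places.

risk, vaccinated children = 8/324 = 0.02469
risk, unvaccinated children = 77/2120 = 0.03632
RR = 0.02469 / 0.03632 = 0.680

0.680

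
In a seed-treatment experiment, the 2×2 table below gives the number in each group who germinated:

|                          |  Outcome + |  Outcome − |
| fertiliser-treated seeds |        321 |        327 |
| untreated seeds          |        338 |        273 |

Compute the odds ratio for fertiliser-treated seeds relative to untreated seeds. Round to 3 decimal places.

OR ≈ 0.793

odds, fertiliser-treated seeds = 321/327 = 0.9817
odds, untreated seeds = 338/273 = 1.2381
OR = 0.9817 / 1.2381 = 0.793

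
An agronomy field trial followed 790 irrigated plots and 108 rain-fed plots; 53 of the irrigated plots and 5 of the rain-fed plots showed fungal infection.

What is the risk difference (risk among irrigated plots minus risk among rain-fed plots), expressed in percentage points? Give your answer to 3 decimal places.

risk, irrigated plots = 53/790 = 0.06709
risk, rain-fed plots = 5/108 = 0.04630
risk difference = 0.06709 − 0.04630 = 0.02079 → 2.079 percentage points

RD: 2.079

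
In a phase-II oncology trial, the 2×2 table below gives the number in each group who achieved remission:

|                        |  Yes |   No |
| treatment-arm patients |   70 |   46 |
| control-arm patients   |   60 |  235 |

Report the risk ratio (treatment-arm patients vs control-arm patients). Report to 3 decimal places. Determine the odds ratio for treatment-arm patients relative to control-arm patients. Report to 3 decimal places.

RR = 2.967; OR = 5.960

risk, treatment-arm patients = 70/116 = 0.6034
risk, control-arm patients = 60/295 = 0.2034
RR = 0.6034 / 0.2034 = 2.967
OR = (70 × 235) / (46 × 60) = 16450/2760 ≈ 5.960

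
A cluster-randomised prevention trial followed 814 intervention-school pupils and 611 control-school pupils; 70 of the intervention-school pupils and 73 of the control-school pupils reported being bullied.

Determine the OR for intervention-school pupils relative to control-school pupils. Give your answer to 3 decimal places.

odds, intervention-school pupils = 70/744 = 0.0941
odds, control-school pupils = 73/538 = 0.1357
OR = 0.0941 / 0.1357 = 0.693

0.693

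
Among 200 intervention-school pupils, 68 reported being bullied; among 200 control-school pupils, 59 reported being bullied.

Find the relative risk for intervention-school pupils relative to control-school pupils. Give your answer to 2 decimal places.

1.15

risk, intervention-school pupils = 68/200 = 0.3400
risk, control-school pupils = 59/200 = 0.2950
RR = 0.3400 / 0.2950 = 1.15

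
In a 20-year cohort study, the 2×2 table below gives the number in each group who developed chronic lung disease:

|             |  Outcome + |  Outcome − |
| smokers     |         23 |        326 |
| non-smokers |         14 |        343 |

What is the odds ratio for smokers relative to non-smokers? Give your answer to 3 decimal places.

OR = (23 × 343) / (326 × 14) = 7889/4564 ≈ 1.729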